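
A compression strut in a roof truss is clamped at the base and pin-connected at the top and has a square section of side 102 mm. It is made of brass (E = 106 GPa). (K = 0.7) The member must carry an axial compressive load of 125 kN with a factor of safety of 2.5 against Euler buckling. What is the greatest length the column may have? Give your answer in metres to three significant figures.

L_max ≈ 7.85 m

I = a⁴/12 = 102⁴/12 = 9.020×10^6 mm⁴
I = 9.020×10^-6 m⁴
Required critical load P_cr = n·P = 2.5 × 125 = 312.5 kN = 3.125×10^5 N
From P_cr = π²EI/(K·L)²:  L = (1/K)·√(π²EI/P_cr) = (1/0.7)·√(π²×1.06×10^11×9.020×10^-6/3.125×10^5)
L = 7.85 m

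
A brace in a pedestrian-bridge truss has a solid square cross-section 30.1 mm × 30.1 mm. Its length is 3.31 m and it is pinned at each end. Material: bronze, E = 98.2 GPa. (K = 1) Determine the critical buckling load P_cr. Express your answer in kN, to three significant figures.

I = a⁴/12 = 30.1⁴/12 = 6.840×10^4 mm⁴
I = 6.840×10^4 mm⁴ = 6.840×10^-8 m⁴
Effective length L_e = K·L = 1 × 3.31 = 3.310 m
P_cr = π²EI / L_e² = π² × 98.2×10⁹ × 6.840×10^-8 / 3.310² = 6.051×10^3 N

P_cr ≈ 6.05 kN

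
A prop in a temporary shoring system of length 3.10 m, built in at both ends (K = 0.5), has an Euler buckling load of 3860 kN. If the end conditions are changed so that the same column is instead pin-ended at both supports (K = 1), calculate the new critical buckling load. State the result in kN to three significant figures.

P_cr ∝ 1/K², so P_cr,new = P_cr,old × (K_old/K_new)² = 3860 × (0.5/1)²
= 3860 × 0.2500 = 965 kN

P_cr ≈ 965 kN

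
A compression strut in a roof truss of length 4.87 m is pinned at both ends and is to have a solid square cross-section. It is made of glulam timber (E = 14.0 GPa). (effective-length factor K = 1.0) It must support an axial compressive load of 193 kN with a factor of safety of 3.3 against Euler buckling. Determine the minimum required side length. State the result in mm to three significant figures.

Required P_cr = n·P = 3.3 × 193 = 636.9 kN
L_e = K·L = 1 × 4.87 = 4.870 m
Required I = P_cr·L_e²/(π²E) = 6.369×10^5 × 4.870² / (π² × 1.40×10^10) = 1.093×10^-4 m⁴
I_req = 1.093×10^8 mm⁴
Solid square: I = a⁴/12  ⇒  a = (12I)^(1/4) = (12×1.093×10^8)^(1/4) = 190 mm

a ≈ 190 mm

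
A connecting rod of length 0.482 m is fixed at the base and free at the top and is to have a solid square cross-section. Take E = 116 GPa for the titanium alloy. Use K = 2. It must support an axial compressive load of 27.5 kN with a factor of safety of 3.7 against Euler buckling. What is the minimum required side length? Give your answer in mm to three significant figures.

a ≈ 31.6 mm

Required P_cr = n·P = 3.7 × 27.5 = 101.8 kN
L_e = K·L = 2 × 0.482 = 0.9640 m
Required I = P_cr·L_e²/(π²E) = 1.018×10^5 × 0.9640² / (π² × 1.16×10^11) = 8.259×10^-8 m⁴
I_req = 8.259×10^4 mm⁴
Solid square: I = a⁴/12  ⇒  a = (12I)^(1/4) = (12×8.259×10^4)^(1/4) = 31.6 mm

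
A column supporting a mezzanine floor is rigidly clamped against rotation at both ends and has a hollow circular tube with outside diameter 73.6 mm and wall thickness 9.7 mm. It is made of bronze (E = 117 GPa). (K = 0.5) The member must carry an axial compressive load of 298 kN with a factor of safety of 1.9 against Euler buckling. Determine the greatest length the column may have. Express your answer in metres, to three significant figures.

Inner diameter d_i = 73.6 − 2×9.7 = 54.20 mm
I = π(d_o⁴ − d_i⁴)/64 = π(73.6⁴ − 54.20⁴)/64 = 1.017×10^6 mm⁴
I = 1.017×10^-6 m⁴
Required critical load P_cr = n·P = 1.9 × 298 = 566.2 kN = 5.662×10^5 N
From P_cr = π²EI/(K·L)²:  L = (1/K)·√(π²EI/P_cr) = (1/0.5)·√(π²×1.17×10^11×1.017×10^-6/5.662×10^5)
L = 2.88 m

L_max ≈ 2.88 m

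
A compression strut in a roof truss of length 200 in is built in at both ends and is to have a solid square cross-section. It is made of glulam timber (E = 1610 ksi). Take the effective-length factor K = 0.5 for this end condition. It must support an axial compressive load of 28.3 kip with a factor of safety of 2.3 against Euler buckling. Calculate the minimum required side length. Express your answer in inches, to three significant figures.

Required P_cr = n·P = 2.3 × 28.3 = 65.09 kip
L_e = K·L = 0.5 × 200 = 100.0 in
Required I = P_cr·L_e²/(π²E) = 6.509×10^4 × 100.0² / (π² × 1.61×10^6) = 40.96 in⁴
Solid square: I = a⁴/12  ⇒  a = (12I)^(1/4) = (12×40.96)^(1/4) = 4.71 in

a ≈ 4.71 in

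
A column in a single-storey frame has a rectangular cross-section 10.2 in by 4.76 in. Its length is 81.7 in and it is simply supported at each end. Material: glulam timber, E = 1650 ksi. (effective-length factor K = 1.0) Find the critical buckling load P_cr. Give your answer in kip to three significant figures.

P_cr ≈ 224 kip

Buckling occurs about the weak axis: I_min = h·b³/12 with b = 4.76 in (the shorter side).
I_min = 10.2×4.76³/12 = 91.67 in⁴
Effective length L_e = K·L = 1 × 81.7 = 81.70 in
P_cr = π²EI / L_e² = π² × 1650×10³ × 91.67 / 81.70² = 2.237×10^5 lb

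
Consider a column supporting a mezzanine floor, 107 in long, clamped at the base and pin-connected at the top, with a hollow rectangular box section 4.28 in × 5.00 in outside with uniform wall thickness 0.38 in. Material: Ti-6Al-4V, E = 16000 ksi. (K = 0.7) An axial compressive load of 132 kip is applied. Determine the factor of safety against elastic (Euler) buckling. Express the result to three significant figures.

n ≈ 3.68

Inner dimensions: h_i = 5.00 − 2×0.38 = 4.240 in, b_i = 4.28 − 2×0.38 = 3.520 in
Weak-axis I_min = (h_o·b_o³ − h_i·b_i³)/12 with b_o = 4.28, b_i = 3.520 in (shorter outer/inner sides).
I_min = (5.00×4.28³ − 4.240×3.520³)/12 = 17.26 in⁴
Effective length L_e = K·L = 0.7 × 107 = 74.90 in
P_cr = π²EI / L_e² = π² × 16000×10³ × 17.26 / 74.90² = 4.858×10^5 lb
Factor of safety n = P_cr / P = 485.77 / 132 = 3.68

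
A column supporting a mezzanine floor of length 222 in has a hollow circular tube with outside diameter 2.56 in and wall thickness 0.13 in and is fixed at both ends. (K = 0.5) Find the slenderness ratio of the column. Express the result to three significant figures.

λ ≈ 129

Inner diameter d_i = 2.56 − 2×0.13 = 2.300 in
I = π(d_o⁴ − d_i⁴)/64 = π(2.56⁴ − 2.300⁴)/64 = 0.7346 in⁴
A = 0.9924 in²;  r_min = √(I/A) = √(0.7346/0.9924) = 0.8604 in
L_e = K·L = 0.5 × 222 = 111.0 in
λ = L_e / r_min = 111.00 / 0.8604 = 129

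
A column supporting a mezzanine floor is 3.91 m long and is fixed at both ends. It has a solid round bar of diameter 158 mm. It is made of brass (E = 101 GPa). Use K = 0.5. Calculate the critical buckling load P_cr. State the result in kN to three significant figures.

P_cr ≈ 7980 kN

I = πd⁴/64 = π×158⁴/64 = 3.059×10^7 mm⁴
I = 3.059×10^7 mm⁴ = 3.059×10^-5 m⁴
Effective length L_e = K·L = 0.5 × 3.91 = 1.955 m
P_cr = π²EI / L_e² = π² × 101×10⁹ × 3.059×10^-5 / 1.955² = 7.979×10^6 N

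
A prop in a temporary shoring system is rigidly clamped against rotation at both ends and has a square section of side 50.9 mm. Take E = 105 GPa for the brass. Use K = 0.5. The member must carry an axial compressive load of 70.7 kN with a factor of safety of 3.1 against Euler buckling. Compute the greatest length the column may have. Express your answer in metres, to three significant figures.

L_max ≈ 3.25 m

I = a⁴/12 = 50.9⁴/12 = 5.594×10^5 mm⁴
I = 5.594×10^-7 m⁴
Required critical load P_cr = n·P = 3.1 × 70.7 = 219.2 kN = 2.192×10^5 N
From P_cr = π²EI/(K·L)²:  L = (1/K)·√(π²EI/P_cr) = (1/0.5)·√(π²×1.05×10^11×5.594×10^-7/2.192×10^5)
L = 3.25 m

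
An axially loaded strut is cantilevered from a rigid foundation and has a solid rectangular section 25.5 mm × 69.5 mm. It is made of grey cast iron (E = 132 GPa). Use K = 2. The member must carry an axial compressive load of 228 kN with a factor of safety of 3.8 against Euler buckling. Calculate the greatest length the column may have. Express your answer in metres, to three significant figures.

L_max ≈ 0.190 m

Buckling occurs about the weak axis: I_min = h·b³/12 with b = 25.5 mm (the shorter side).
I_min = 69.5×25.5³/12 = 9.603×10^4 mm⁴
I = 9.603×10^-8 m⁴
Required critical load P_cr = n·P = 3.8 × 228 = 866.4 kN = 8.664×10^5 N
From P_cr = π²EI/(K·L)²:  L = (1/K)·√(π²EI/P_cr) = (1/2)·√(π²×1.32×10^11×9.603×10^-8/8.664×10^5)
L = 0.190 m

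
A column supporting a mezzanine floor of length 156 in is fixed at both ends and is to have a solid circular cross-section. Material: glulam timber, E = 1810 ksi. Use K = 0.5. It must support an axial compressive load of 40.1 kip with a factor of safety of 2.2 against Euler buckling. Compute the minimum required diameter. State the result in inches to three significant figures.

Required P_cr = n·P = 2.2 × 40.1 = 88.22 kip
L_e = K·L = 0.5 × 156 = 78.00 in
Required I = P_cr·L_e²/(π²E) = 8.822×10^4 × 78.00² / (π² × 1.81×10^6) = 30.05 in⁴
Solid circle: I = πd⁴/64  ⇒  d = (64I/π)^(1/4) = (64×30.05/π)^(1/4) = 4.97 in

d ≈ 4.97 in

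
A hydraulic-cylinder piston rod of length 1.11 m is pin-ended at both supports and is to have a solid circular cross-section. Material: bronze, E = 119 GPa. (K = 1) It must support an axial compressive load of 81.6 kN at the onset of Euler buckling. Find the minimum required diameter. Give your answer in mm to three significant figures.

d ≈ 36.3 mm

L_e = K·L = 1 × 1.11 = 1.110 m
Required I = P_cr·L_e²/(π²E) = 8.160×10^4 × 1.110² / (π² × 1.19×10^11) = 8.560×10^-8 m⁴
I_req = 8.560×10^4 mm⁴
Solid circle: I = πd⁴/64  ⇒  d = (64I/π)^(1/4) = (64×8.560×10^4/π)^(1/4) = 36.3 mm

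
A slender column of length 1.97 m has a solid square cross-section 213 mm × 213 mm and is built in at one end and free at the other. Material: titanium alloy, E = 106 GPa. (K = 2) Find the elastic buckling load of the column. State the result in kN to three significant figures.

I = a⁴/12 = 213⁴/12 = 1.715×10^8 mm⁴
I = 1.715×10^8 mm⁴ = 1.715×10^-4 m⁴
Effective length L_e = K·L = 2 × 1.97 = 3.940 m
P_cr = π²EI / L_e² = π² × 106×10⁹ × 1.715×10^-4 / 3.940² = 1.156×10^7 N

P_cr ≈ 11600 kN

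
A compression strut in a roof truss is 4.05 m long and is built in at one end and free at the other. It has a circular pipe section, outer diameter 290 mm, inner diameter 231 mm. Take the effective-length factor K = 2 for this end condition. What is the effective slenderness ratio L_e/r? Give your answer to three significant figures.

λ ≈ 87.4

d_o = 290 mm, d_i = 231 mm
I = π(d_o⁴ − d_i⁴)/64 = π(290⁴ − 231.0⁴)/64 = 2.074×10^8 mm⁴
A = 2.414×10^4 mm²;  r_min = √(I/A) = √(2.074×10^8/2.414×10^4) = 92.69 mm
L_e = K·L = 2 × 4.05 m = 8.100 m = 8100.0 mm
λ = L_e / r_min = 8100.0 / 92.69 = 87.4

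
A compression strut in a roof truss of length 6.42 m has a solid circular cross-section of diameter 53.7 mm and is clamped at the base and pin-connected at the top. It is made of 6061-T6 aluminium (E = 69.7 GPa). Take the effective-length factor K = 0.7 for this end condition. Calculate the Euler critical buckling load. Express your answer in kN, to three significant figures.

I = πd⁴/64 = π×53.7⁴/64 = 4.082×10^5 mm⁴
I = 4.082×10^5 mm⁴ = 4.082×10^-7 m⁴
Effective length L_e = K·L = 0.7 × 6.42 = 4.494 m
P_cr = π²EI / L_e² = π² × 69.7×10⁹ × 4.082×10^-7 / 4.494² = 1.390×10^4 N

P_cr ≈ 13.9 kN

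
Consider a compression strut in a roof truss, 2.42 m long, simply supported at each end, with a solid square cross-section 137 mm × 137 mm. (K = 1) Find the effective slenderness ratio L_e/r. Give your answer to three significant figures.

λ ≈ 61.2

For a square r = a/√12 = 137/√12 = 39.55 mm
L_e = K·L = 1 × 2.42 m = 2.420 m = 2420.0 mm
λ = L_e / r_min = 2420.0 / 39.55 = 61.2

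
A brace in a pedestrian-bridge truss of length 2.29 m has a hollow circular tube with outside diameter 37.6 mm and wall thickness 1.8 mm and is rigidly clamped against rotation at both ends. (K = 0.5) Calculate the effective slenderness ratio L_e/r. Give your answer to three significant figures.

Inner diameter d_i = 37.6 − 2×1.8 = 34.00 mm
I = π(d_o⁴ − d_i⁴)/64 = π(37.6⁴ − 34.00⁴)/64 = 3.251×10^4 mm⁴
A = 202.4 mm²;  r_min = √(I/A) = √(3.251×10^4/202.4) = 12.67 mm
L_e = K·L = 0.5 × 2.29 m = 1.145 m = 1145.0 mm
λ = L_e / r_min = 1145.0 / 12.67 = 90.3

λ ≈ 90.3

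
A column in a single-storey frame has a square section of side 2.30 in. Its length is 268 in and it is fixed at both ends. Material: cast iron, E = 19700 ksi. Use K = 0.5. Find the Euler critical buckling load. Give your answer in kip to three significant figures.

P_cr ≈ 25.3 kip

I = a⁴/12 = 2.30⁴/12 = 2.332 in⁴
Effective length L_e = K·L = 0.5 × 268 = 134.0 in
P_cr = π²EI / L_e² = π² × 19700×10³ × 2.332 / 134.0² = 2.525×10^4 lb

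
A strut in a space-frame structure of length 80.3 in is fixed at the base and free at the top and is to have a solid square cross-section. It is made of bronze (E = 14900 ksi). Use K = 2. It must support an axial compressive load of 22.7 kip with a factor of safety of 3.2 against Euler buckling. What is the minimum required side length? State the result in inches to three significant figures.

a ≈ 3.52 in

Required P_cr = n·P = 3.2 × 22.7 = 72.64 kip
L_e = K·L = 2 × 80.3 = 160.6 in
Required I = P_cr·L_e²/(π²E) = 7.264×10^4 × 160.6² / (π² × 1.49×10^7) = 12.74 in⁴
Solid square: I = a⁴/12  ⇒  a = (12I)^(1/4) = (12×12.74)^(1/4) = 3.52 in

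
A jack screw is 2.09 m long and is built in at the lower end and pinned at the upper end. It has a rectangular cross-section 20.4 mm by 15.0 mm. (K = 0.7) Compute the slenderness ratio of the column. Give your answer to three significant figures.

Buckling occurs about the weak axis: I_min = h·b³/12 with b = 15.0 mm (the shorter side).
I_min = 20.4×15.0³/12 = 5.737×10^3 mm⁴
A = 306.0 mm²;  r_min = √(I/A) = √(5.737×10^3/306.0) = 4.330 mm
L_e = K·L = 0.7 × 2.09 m = 1.463 m = 1463.0 mm
λ = L_e / r_min = 1463.0 / 4.330 = 338

λ ≈ 338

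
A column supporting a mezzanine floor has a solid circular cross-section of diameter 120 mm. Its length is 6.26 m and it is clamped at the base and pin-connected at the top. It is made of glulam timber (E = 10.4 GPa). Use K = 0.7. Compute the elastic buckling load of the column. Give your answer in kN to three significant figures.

I = πd⁴/64 = π×120⁴/64 = 1.018×10^7 mm⁴
I = 1.018×10^7 mm⁴ = 1.018×10^-5 m⁴
Effective length L_e = K·L = 0.7 × 6.26 = 4.382 m
P_cr = π²EI / L_e² = π² × 10.4×10⁹ × 1.018×10^-5 / 4.382² = 5.441×10^4 N

P_cr ≈ 54.4 kN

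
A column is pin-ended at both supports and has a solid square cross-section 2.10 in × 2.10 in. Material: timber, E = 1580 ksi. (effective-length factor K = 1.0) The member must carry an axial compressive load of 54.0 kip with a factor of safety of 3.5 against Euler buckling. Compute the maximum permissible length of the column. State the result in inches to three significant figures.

I = a⁴/12 = 2.10⁴/12 = 1.621 in⁴
Required critical load P_cr = n·P = 3.5 × 54.0 = 189.0 kip = 1.890×10^5 lb
From P_cr = π²EI/(K·L)²:  L = (1/K)·√(π²EI/P_cr) = (1/1)·√(π²×1.58×10^6×1.621/1.890×10^5)
L = 11.6 in

L_max ≈ 11.6 in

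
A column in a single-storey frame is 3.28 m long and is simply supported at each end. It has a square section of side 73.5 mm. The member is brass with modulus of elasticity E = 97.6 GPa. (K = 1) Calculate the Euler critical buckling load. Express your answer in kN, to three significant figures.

I = a⁴/12 = 73.5⁴/12 = 2.432×10^6 mm⁴
I = 2.432×10^6 mm⁴ = 2.432×10^-6 m⁴
Effective length L_e = K·L = 1 × 3.28 = 3.280 m
P_cr = π²EI / L_e² = π² × 97.6×10⁹ × 2.432×10^-6 / 3.280² = 2.178×10^5 N

P_cr ≈ 218 kN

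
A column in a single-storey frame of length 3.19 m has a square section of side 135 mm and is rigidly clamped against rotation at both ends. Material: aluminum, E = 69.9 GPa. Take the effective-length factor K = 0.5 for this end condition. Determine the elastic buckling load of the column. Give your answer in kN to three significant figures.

P_cr ≈ 7510 kN

I = a⁴/12 = 135⁴/12 = 2.768×10^7 mm⁴
I = 2.768×10^7 mm⁴ = 2.768×10^-5 m⁴
Effective length L_e = K·L = 0.5 × 3.19 = 1.595 m
P_cr = π²EI / L_e² = π² × 69.9×10⁹ × 2.768×10^-5 / 1.595² = 7.506×10^6 N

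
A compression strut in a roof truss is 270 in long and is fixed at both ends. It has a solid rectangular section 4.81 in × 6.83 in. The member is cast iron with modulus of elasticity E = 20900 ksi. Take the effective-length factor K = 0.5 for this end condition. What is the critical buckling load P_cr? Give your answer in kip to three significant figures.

P_cr ≈ 717 kip

Buckling occurs about the weak axis: I_min = h·b³/12 with b = 4.81 in (the shorter side).
I_min = 6.83×4.81³/12 = 63.34 in⁴
Effective length L_e = K·L = 0.5 × 270 = 135.0 in
P_cr = π²EI / L_e² = π² × 20900×10³ × 63.34 / 135.0² = 7.169×10^5 lb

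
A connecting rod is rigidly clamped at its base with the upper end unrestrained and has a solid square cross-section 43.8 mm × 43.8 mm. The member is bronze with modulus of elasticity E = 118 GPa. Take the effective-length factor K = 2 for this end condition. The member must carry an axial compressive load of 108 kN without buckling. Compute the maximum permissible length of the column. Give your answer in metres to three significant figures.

I = a⁴/12 = 43.8⁴/12 = 3.067×10^5 mm⁴
I = 3.067×10^-7 m⁴
At the buckling limit P_cr = P = 1.080×10^5 N
From P_cr = π²EI/(K·L)²:  L = (1/K)·√(π²EI/P_cr) = (1/2)·√(π²×1.18×10^11×3.067×10^-7/1.080×10^5)
L = 0.909 m

L_max ≈ 0.909 m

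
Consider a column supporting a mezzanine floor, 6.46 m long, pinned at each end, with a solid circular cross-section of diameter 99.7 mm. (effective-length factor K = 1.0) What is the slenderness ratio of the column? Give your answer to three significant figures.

For a solid circle r = d/4 = 99.7/4 = 24.92 mm
L_e = K·L = 1 × 6.46 m = 6.460 m = 6460.0 mm
λ = L_e / r_min = 6460.0 / 24.92 = 259

λ ≈ 259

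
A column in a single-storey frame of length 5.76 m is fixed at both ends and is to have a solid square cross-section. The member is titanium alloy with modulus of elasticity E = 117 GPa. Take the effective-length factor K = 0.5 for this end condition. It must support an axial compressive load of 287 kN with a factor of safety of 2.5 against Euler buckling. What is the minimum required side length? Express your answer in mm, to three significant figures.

Required P_cr = n·P = 2.5 × 287 = 717.5 kN
L_e = K·L = 0.5 × 5.76 = 2.880 m
Required I = P_cr·L_e²/(π²E) = 7.175×10^5 × 2.880² / (π² × 1.17×10^11) = 5.154×10^-6 m⁴
I_req = 5.154×10^6 mm⁴
Solid square: I = a⁴/12  ⇒  a = (12I)^(1/4) = (12×5.154×10^6)^(1/4) = 88.7 mm

a ≈ 88.7 mm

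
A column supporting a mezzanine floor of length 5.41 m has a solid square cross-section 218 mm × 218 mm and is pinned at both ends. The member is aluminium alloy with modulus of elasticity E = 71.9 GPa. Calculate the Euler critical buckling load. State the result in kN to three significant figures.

I = a⁴/12 = 218⁴/12 = 1.882×10^8 mm⁴
I = 1.882×10^8 mm⁴ = 1.882×10^-4 m⁴
Effective length L_e = K·L = 1 × 5.41 = 5.410 m
P_cr = π²EI / L_e² = π² × 71.9×10⁹ × 1.882×10^-4 / 5.410² = 4.563×10^6 N

P_cr ≈ 4560 kN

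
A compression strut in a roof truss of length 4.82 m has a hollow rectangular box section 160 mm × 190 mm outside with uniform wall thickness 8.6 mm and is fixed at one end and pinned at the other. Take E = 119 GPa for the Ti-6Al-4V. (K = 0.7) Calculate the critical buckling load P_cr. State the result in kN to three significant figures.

Inner dimensions: h_i = 190 − 2×8.6 = 172.8 mm, b_i = 160 − 2×8.6 = 142.8 mm
Weak-axis I_min = (h_o·b_o³ − h_i·b_i³)/12 with b_o = 160, b_i = 142.8 mm (shorter outer/inner sides).
I_min = (190×160³ − 172.8×142.8³)/12 = 2.292×10^7 mm⁴
I = 2.292×10^7 mm⁴ = 2.292×10^-5 m⁴
Effective length L_e = K·L = 0.7 × 4.82 = 3.374 m
P_cr = π²EI / L_e² = π² × 119×10⁹ × 2.292×10^-5 / 3.374² = 2.365×10^6 N

P_cr ≈ 2360 kN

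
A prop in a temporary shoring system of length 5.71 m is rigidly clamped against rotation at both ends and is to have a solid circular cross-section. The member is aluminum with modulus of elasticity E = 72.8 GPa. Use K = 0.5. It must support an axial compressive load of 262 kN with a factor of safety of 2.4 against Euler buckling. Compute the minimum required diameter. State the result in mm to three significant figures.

d ≈ 110 mm

Required P_cr = n·P = 2.4 × 262 = 628.8 kN
L_e = K·L = 0.5 × 5.71 = 2.855 m
Required I = P_cr·L_e²/(π²E) = 6.288×10^5 × 2.855² / (π² × 7.28×10^10) = 7.133×10^-6 m⁴
I_req = 7.133×10^6 mm⁴
Solid circle: I = πd⁴/64  ⇒  d = (64I/π)^(1/4) = (64×7.133×10^6/π)^(1/4) = 110 mm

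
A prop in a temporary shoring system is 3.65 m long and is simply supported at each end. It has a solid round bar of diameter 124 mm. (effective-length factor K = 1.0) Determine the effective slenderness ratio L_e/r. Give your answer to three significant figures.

λ ≈ 118

For a solid circle r = d/4 = 124/4 = 31.00 mm
L_e = K·L = 1 × 3.65 m = 3.650 m = 3650.0 mm
λ = L_e / r_min = 3650.0 / 31.00 = 118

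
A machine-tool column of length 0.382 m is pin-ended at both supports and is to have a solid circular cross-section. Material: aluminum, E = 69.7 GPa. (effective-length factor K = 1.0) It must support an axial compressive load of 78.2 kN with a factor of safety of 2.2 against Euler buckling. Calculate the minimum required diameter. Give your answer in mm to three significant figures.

d ≈ 29.4 mm

Required P_cr = n·P = 2.2 × 78.2 = 172.0 kN
L_e = K·L = 1 × 0.382 = 0.3820 m
Required I = P_cr·L_e²/(π²E) = 1.720×10^5 × 0.3820² / (π² × 6.97×10^10) = 3.649×10^-8 m⁴
I_req = 3.649×10^4 mm⁴
Solid circle: I = πd⁴/64  ⇒  d = (64I/π)^(1/4) = (64×3.649×10^4/π)^(1/4) = 29.4 mm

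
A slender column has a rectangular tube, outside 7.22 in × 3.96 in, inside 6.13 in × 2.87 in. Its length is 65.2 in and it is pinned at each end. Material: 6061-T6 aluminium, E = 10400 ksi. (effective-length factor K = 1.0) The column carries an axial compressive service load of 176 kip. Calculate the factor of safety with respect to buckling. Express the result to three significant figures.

n ≈ 3.47

Weak-axis I_min = (h_o·b_o³ − h_i·b_i³)/12 with b_o = 3.96, b_i = 2.870 in (shorter outer/inner sides).
I_min = (7.22×3.96³ − 6.130×2.870³)/12 = 25.29 in⁴
Effective length L_e = K·L = 1 × 65.2 = 65.20 in
P_cr = π²EI / L_e² = π² × 10400×10³ × 25.29 / 65.20² = 6.106×10^5 lb
Factor of safety n = P_cr / P = 610.57 / 176 = 3.47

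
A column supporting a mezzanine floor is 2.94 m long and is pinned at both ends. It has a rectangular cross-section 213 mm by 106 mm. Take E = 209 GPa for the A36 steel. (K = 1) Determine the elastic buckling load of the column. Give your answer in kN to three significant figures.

Buckling occurs about the weak axis: I_min = h·b³/12 with b = 106 mm (the shorter side).
I_min = 213×106³/12 = 2.114×10^7 mm⁴
I = 2.114×10^7 mm⁴ = 2.114×10^-5 m⁴
Effective length L_e = K·L = 1 × 2.94 = 2.940 m
P_cr = π²EI / L_e² = π² × 209×10⁹ × 2.114×10^-5 / 2.940² = 5.045×10^6 N

P_cr ≈ 5050 kN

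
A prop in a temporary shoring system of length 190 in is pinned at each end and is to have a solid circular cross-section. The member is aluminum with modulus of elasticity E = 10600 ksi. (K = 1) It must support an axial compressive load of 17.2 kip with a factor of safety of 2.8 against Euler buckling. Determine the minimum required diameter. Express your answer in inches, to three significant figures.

d ≈ 4.29 in

Required P_cr = n·P = 2.8 × 17.2 = 48.16 kip
L_e = K·L = 1 × 190 = 190.0 in
Required I = P_cr·L_e²/(π²E) = 4.816×10^4 × 190.0² / (π² × 1.06×10^7) = 16.62 in⁴
Solid circle: I = πd⁴/64  ⇒  d = (64I/π)^(1/4) = (64×16.62/π)^(1/4) = 4.29 in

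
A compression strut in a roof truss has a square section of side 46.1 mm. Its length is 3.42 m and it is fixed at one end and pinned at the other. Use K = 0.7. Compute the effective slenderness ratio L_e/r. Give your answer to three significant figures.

λ ≈ 180

For a square r = a/√12 = 46.1/√12 = 13.31 mm
L_e = K·L = 0.7 × 3.42 m = 2.394 m = 2394.0 mm
λ = L_e / r_min = 2394.0 / 13.31 = 180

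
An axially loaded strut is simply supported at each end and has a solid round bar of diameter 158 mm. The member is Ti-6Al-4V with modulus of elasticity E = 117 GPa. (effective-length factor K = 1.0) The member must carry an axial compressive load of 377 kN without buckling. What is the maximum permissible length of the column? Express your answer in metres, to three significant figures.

L_max ≈ 9.68 m

I = πd⁴/64 = π×158⁴/64 = 3.059×10^7 mm⁴
I = 3.059×10^-5 m⁴
At the buckling limit P_cr = P = 3.770×10^5 N
From P_cr = π²EI/(K·L)²:  L = (1/K)·√(π²EI/P_cr) = (1/1)·√(π²×1.17×10^11×3.059×10^-5/3.770×10^5)
L = 9.68 m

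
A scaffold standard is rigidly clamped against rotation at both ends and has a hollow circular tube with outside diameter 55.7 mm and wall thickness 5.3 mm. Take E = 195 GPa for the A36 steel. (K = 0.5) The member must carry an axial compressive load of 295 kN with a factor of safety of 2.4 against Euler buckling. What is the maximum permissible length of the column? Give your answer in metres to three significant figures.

L_max ≈ 1.71 m

Inner diameter d_i = 55.7 − 2×5.3 = 45.10 mm
I = π(d_o⁴ − d_i⁴)/64 = π(55.7⁴ − 45.10⁴)/64 = 2.694×10^5 mm⁴
I = 2.694×10^-7 m⁴
Required critical load P_cr = n·P = 2.4 × 295 = 708.0 kN = 7.080×10^5 N
From P_cr = π²EI/(K·L)²:  L = (1/K)·√(π²EI/P_cr) = (1/0.5)·√(π²×1.95×10^11×2.694×10^-7/7.080×10^5)
L = 1.71 m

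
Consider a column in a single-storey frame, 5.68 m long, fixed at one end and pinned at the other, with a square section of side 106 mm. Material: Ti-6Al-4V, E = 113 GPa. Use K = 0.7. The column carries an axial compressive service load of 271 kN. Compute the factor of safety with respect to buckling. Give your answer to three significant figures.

n ≈ 2.74

I = a⁴/12 = 106⁴/12 = 1.052×10^7 mm⁴
I = 1.052×10^7 mm⁴ = 1.052×10^-5 m⁴
Effective length L_e = K·L = 0.7 × 5.68 = 3.976 m
P_cr = π²EI / L_e² = π² × 113×10⁹ × 1.052×10^-5 / 3.976² = 7.422×10^5 N
Factor of safety n = P_cr / P = 742.21 / 271 = 2.74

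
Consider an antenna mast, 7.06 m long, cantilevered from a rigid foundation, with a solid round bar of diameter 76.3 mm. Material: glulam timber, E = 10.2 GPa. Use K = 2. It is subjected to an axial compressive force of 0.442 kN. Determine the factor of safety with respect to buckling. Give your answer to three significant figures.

I = πd⁴/64 = π×76.3⁴/64 = 1.664×10^6 mm⁴
I = 1.664×10^6 mm⁴ = 1.664×10^-6 m⁴
Effective length L_e = K·L = 2 × 7.06 = 14.12 m
P_cr = π²EI / L_e² = π² × 10.2×10⁹ × 1.664×10^-6 / 14.12² = 840.0 N
Factor of safety n = P_cr / P = 0.84004 / 0.442 = 1.90

n ≈ 1.90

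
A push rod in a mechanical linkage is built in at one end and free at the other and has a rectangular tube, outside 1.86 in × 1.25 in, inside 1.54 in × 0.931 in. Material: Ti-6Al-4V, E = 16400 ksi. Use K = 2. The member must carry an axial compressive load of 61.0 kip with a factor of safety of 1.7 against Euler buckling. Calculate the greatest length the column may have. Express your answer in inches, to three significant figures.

L_max ≈ 8.82 in

Weak-axis I_min = (h_o·b_o³ − h_i·b_i³)/12 with b_o = 1.25, b_i = 0.9310 in (shorter outer/inner sides).
I_min = (1.86×1.25³ − 1.540×0.9310³)/12 = 0.1992 in⁴
Required critical load P_cr = n·P = 1.7 × 61.0 = 103.7 kip = 1.037×10^5 lb
From P_cr = π²EI/(K·L)²:  L = (1/K)·√(π²EI/P_cr) = (1/2)·√(π²×1.64×10^7×0.1992/1.037×10^5)
L = 8.82 in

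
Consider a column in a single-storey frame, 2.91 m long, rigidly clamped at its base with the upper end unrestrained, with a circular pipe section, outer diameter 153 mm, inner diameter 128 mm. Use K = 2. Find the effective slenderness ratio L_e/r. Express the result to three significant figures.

λ ≈ 117

d_o = 153 mm, d_i = 128 mm
I = π(d_o⁴ − d_i⁴)/64 = π(153⁴ − 128.0⁴)/64 = 1.372×10^7 mm⁴
A = 5.517×10^3 mm²;  r_min = √(I/A) = √(1.372×10^7/5.517×10^3) = 49.87 mm
L_e = K·L = 2 × 2.91 m = 5.820 m = 5820.0 mm
λ = L_e / r_min = 5820.0 / 49.87 = 117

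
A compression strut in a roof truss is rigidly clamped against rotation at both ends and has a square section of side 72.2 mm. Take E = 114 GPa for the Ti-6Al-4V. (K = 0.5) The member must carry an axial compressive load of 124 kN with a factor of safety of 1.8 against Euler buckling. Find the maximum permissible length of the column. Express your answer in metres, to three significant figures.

L_max ≈ 6.76 m

I = a⁴/12 = 72.2⁴/12 = 2.264×10^6 mm⁴
I = 2.264×10^-6 m⁴
Required critical load P_cr = n·P = 1.8 × 124 = 223.2 kN = 2.232×10^5 N
From P_cr = π²EI/(K·L)²:  L = (1/K)·√(π²EI/P_cr) = (1/0.5)·√(π²×1.14×10^11×2.264×10^-6/2.232×10^5)
L = 6.76 m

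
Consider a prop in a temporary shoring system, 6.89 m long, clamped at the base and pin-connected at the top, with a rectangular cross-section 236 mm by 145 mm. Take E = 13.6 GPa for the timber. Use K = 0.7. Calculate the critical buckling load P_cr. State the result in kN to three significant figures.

P_cr ≈ 346 kN

Buckling occurs about the weak axis: I_min = h·b³/12 with b = 145 mm (the shorter side).
I_min = 236×145³/12 = 5.996×10^7 mm⁴
I = 5.996×10^7 mm⁴ = 5.996×10^-5 m⁴
Effective length L_e = K·L = 0.7 × 6.89 = 4.823 m
P_cr = π²EI / L_e² = π² × 13.6×10⁹ × 5.996×10^-5 / 4.823² = 3.460×10^5 N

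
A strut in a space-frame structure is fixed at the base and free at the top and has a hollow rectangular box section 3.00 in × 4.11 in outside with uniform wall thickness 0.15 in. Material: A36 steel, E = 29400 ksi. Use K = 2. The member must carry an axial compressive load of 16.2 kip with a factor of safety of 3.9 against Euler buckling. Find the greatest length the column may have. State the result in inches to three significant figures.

Inner dimensions: h_i = 4.11 − 2×0.15 = 3.810 in, b_i = 3.00 − 2×0.15 = 2.700 in
Weak-axis I_min = (h_o·b_o³ − h_i·b_i³)/12 with b_o = 3.00, b_i = 2.700 in (shorter outer/inner sides).
I_min = (4.11×3.00³ − 3.810×2.700³)/12 = 2.998 in⁴
Required critical load P_cr = n·P = 3.9 × 16.2 = 63.18 kip = 6.318×10^4 lb
From P_cr = π²EI/(K·L)²:  L = (1/K)·√(π²EI/P_cr) = (1/2)·√(π²×2.94×10^7×2.998/6.318×10^4)
L = 58.7 in

L_max ≈ 58.7 in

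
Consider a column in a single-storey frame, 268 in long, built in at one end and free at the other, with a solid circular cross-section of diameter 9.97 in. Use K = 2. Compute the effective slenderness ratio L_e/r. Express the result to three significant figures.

For a solid circle r = d/4 = 9.97/4 = 2.492 in
L_e = K·L = 2 × 268 = 536.0 in
λ = L_e / r_min = 536.00 / 2.492 = 215

λ ≈ 215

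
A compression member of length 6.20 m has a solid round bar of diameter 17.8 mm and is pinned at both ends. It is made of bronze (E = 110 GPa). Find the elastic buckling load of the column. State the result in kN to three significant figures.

I = πd⁴/64 = π×17.8⁴/64 = 4.928×10^3 mm⁴
I = 4.928×10^3 mm⁴ = 4.928×10^-9 m⁴
Effective length L_e = K·L = 1 × 6.20 = 6.200 m
P_cr = π²EI / L_e² = π² × 110×10⁹ × 4.928×10^-9 / 6.200² = 139.2 N

P_cr ≈ 0.139 kN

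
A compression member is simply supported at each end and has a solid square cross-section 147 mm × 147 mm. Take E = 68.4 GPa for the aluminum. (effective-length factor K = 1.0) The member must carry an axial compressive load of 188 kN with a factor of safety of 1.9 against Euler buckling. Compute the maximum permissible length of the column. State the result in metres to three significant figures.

L_max ≈ 8.58 m

I = a⁴/12 = 147⁴/12 = 3.891×10^7 mm⁴
I = 3.891×10^-5 m⁴
Required critical load P_cr = n·P = 1.9 × 188 = 357.2 kN = 3.572×10^5 N
From P_cr = π²EI/(K·L)²:  L = (1/K)·√(π²EI/P_cr) = (1/1)·√(π²×6.84×10^10×3.891×10^-5/3.572×10^5)
L = 8.58 m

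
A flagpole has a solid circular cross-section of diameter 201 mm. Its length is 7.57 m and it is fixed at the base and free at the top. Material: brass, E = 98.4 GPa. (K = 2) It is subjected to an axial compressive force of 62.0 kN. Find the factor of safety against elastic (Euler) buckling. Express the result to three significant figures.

I = πd⁴/64 = π×201⁴/64 = 8.012×10^7 mm⁴
I = 8.012×10^7 mm⁴ = 8.012×10^-5 m⁴
Effective length L_e = K·L = 2 × 7.57 = 15.14 m
P_cr = π²EI / L_e² = π² × 98.4×10⁹ × 8.012×10^-5 / 15.14² = 3.395×10^5 N
Factor of safety n = P_cr / P = 339.47 / 62.0 = 5.48

n ≈ 5.48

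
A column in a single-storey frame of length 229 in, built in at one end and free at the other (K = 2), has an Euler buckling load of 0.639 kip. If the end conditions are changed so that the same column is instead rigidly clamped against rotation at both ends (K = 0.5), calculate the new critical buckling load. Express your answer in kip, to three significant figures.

P_cr ∝ 1/K², so P_cr,new = P_cr,old × (K_old/K_new)² = 0.639 × (2/0.5)²
= 0.639 × 16.00 = 10.2 kip

P_cr ≈ 10.2 kip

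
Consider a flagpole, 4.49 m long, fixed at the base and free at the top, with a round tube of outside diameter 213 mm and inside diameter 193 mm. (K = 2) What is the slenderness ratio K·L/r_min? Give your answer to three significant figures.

λ ≈ 125

d_o = 213 mm, d_i = 193 mm
I = π(d_o⁴ − d_i⁴)/64 = π(213⁴ − 193.0⁴)/64 = 3.293×10^7 mm⁴
A = 6.377×10^3 mm²;  r_min = √(I/A) = √(3.293×10^7/6.377×10^3) = 71.86 mm
L_e = K·L = 2 × 4.49 m = 8.980 m = 8980.0 mm
λ = L_e / r_min = 8980.0 / 71.86 = 125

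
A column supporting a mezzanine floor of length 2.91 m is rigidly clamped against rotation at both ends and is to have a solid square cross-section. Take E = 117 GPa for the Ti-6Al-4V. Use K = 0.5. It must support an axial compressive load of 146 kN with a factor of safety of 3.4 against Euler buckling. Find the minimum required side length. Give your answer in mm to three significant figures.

a ≈ 57.5 mm

Required P_cr = n·P = 3.4 × 146 = 496.4 kN
L_e = K·L = 0.5 × 2.91 = 1.455 m
Required I = P_cr·L_e²/(π²E) = 4.964×10^5 × 1.455² / (π² × 1.17×10^11) = 9.101×10^-7 m⁴
I_req = 9.101×10^5 mm⁴
Solid square: I = a⁴/12  ⇒  a = (12I)^(1/4) = (12×9.101×10^5)^(1/4) = 57.5 mm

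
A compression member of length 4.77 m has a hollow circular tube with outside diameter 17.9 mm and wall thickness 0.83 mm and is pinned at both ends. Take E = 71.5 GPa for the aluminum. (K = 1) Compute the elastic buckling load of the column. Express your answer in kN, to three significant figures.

P_cr ≈ 0.0504 kN

Inner diameter d_i = 17.9 − 2×0.83 = 16.24 mm
I = π(d_o⁴ − d_i⁴)/64 = π(17.9⁴ − 16.24⁴)/64 = 1.625×10^3 mm⁴
I = 1.625×10^3 mm⁴ = 1.625×10^-9 m⁴
Effective length L_e = K·L = 1 × 4.77 = 4.770 m
P_cr = π²EI / L_e² = π² × 71.5×10⁹ × 1.625×10^-9 / 4.770² = 50.40 N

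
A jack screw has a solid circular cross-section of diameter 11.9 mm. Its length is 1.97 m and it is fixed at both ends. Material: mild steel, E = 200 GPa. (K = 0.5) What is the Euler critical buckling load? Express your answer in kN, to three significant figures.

P_cr ≈ 2.00 kN

I = πd⁴/64 = π×11.9⁴/64 = 984.4 mm⁴
I = 984.4 mm⁴ = 9.844×10^-10 m⁴
Effective length L_e = K·L = 0.5 × 1.97 = 0.9850 m
P_cr = π²EI / L_e² = π² × 200×10⁹ × 9.844×10^-10 / 0.9850² = 2.003×10^3 N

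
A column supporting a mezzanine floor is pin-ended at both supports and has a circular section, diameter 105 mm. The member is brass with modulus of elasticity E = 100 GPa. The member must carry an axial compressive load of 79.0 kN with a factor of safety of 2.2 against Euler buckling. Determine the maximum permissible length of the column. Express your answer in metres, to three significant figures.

L_max ≈ 5.82 m

I = πd⁴/64 = π×105⁴/64 = 5.967×10^6 mm⁴
I = 5.967×10^-6 m⁴
Required critical load P_cr = n·P = 2.2 × 79.0 = 173.8 kN = 1.738×10^5 N
From P_cr = π²EI/(K·L)²:  L = (1/K)·√(π²EI/P_cr) = (1/1)·√(π²×1.00×10^11×5.967×10^-6/1.738×10^5)
L = 5.82 m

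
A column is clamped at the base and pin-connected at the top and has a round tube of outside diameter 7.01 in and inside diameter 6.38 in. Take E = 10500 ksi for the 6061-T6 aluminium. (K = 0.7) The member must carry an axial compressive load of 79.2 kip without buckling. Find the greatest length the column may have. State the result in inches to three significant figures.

L_max ≈ 315 in

d_o = 7.01 in, d_i = 6.38 in
I = π(d_o⁴ − d_i⁴)/64 = π(7.01⁴ − 6.380⁴)/64 = 37.20 in⁴
At the buckling limit P_cr = P = 7.920×10^4 lb
From P_cr = π²EI/(K·L)²:  L = (1/K)·√(π²EI/P_cr) = (1/0.7)·√(π²×1.05×10^7×37.20/7.920×10^4)
L = 315 in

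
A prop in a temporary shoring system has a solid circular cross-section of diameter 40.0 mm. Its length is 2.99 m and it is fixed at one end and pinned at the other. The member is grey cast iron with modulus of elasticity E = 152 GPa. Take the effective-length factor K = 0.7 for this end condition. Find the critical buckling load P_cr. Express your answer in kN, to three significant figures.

I = πd⁴/64 = π×40.0⁴/64 = 1.257×10^5 mm⁴
I = 1.257×10^5 mm⁴ = 1.257×10^-7 m⁴
Effective length L_e = K·L = 0.7 × 2.99 = 2.093 m
P_cr = π²EI / L_e² = π² × 152×10⁹ × 1.257×10^-7 / 2.093² = 4.303×10^4 N

P_cr ≈ 43.0 kN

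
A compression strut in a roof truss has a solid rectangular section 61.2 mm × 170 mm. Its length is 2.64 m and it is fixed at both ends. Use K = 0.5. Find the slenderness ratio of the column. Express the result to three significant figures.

λ ≈ 74.7

For a rectangle r_min = b/√12 = 61.2/√12 = 17.67 mm
L_e = K·L = 0.5 × 2.64 m = 1.320 m = 1320.0 mm
λ = L_e / r_min = 1320.0 / 17.67 = 74.7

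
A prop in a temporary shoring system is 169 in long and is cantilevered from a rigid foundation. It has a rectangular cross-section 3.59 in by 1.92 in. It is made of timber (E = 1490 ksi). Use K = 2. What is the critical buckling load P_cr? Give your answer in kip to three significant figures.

Buckling occurs about the weak axis: I_min = h·b³/12 with b = 1.92 in (the shorter side).
I_min = 3.59×1.92³/12 = 2.117 in⁴
Effective length L_e = K·L = 2 × 169 = 338.0 in
P_cr = π²EI / L_e² = π² × 1490×10³ × 2.117 / 338.0² = 272.6 lb

P_cr ≈ 0.273 kip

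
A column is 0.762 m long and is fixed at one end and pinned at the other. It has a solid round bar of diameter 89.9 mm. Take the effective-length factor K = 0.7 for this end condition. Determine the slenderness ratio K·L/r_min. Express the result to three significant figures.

λ ≈ 23.7

For a solid circle r = d/4 = 89.9/4 = 22.48 mm
L_e = K·L = 0.7 × 0.762 m = 0.5334 m = 533.40 mm
λ = L_e / r_min = 533.40 / 22.48 = 23.7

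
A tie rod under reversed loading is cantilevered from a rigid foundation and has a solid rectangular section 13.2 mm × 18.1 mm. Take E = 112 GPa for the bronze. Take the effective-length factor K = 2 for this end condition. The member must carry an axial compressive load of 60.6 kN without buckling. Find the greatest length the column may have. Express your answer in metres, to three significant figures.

L_max ≈ 0.126 m

Buckling occurs about the weak axis: I_min = h·b³/12 with b = 13.2 mm (the shorter side).
I_min = 18.1×13.2³/12 = 3.469×10^3 mm⁴
I = 3.469×10^-9 m⁴
At the buckling limit P_cr = P = 6.060×10^4 N
From P_cr = π²EI/(K·L)²:  L = (1/K)·√(π²EI/P_cr) = (1/2)·√(π²×1.12×10^11×3.469×10^-9/6.060×10^4)
L = 0.126 m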